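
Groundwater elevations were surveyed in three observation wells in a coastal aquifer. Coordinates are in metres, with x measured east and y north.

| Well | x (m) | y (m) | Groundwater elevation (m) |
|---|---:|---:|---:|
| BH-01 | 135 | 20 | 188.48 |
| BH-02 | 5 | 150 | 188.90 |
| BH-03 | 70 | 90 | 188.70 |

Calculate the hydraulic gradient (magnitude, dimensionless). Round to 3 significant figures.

0.00235

Taking BH-01 as reference: BH-02−BH-01 = (-130, 130, +0.42); BH-03−BH-01 = (-65, 70, +0.22).
Determinant of the coordinate differences = (-130)·70 − (-65)·130 = -650.
∂h/∂x = [(+0.42)·70 − (+0.22)·130] / -650 = -0.001231
∂h/∂y = [(-130)·(+0.22) − (-65)·(+0.42)] / -650 = +0.002000
|∇h| = √(-0.001231² + 0.002000²) = 0.002348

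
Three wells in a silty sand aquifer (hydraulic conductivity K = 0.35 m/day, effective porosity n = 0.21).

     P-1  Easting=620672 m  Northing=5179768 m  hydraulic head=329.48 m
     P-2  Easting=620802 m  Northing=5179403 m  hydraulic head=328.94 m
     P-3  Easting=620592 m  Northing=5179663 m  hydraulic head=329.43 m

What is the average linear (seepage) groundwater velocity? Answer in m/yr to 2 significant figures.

0.89 m/yr

Three-point gradient (reference P-1): Δ to P-2 = (130, -365, -0.54), Δ to P-3 = (-80, -105, -0.05).
∂h/∂x = -0.0008973, ∂h/∂y = +0.001160 (det = -42850).
|∇h| = √(-0.0008973² + 0.001160²) = 0.001467
Seepage velocity v = K·i/n = 0.35 × 0.001467 / 0.21 = 0.002445 m/day = 0.893 m/yr.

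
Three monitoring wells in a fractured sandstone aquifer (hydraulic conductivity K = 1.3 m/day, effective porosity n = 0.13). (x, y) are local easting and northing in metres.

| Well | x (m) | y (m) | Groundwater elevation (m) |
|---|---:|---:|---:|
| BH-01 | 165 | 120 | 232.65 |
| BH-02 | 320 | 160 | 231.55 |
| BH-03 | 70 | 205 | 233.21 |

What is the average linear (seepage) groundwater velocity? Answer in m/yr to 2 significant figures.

Taking BH-01 as reference: BH-02−BH-01 = (155, 40, -1.10); BH-03−BH-01 = (-95, 85, +0.56).
Determinant of the coordinate differences = 155·85 − (-95)·40 = 16975.
∂h/∂x = [(-1.10)·85 − (+0.56)·40] / 16975 = -0.006828
∂h/∂y = [155·(+0.56) − (-95)·(-1.10)] / 16975 = -0.001043
|∇h| = √(-0.006828² + -0.001043²) = 0.006907
Seepage velocity v = K·i/n = 1.3 × 0.006907 / 0.13 = 0.06907 m/day = 25.23 m/yr.

25 m/yr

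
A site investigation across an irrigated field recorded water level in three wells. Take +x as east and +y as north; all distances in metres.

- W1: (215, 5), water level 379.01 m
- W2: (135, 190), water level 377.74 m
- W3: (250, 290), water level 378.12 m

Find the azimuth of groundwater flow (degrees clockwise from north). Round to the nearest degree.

300°

Taking W1 as reference: W2−W1 = (-80, 185, -1.27); W3−W1 = (35, 285, -0.89).
Determinant of the coordinate differences = (-80)·285 − 35·185 = -29275.
∂h/∂x = [(-1.27)·285 − (-0.89)·185] / -29275 = +0.006740
∂h/∂y = [(-80)·(-0.89) − 35·(-1.27)] / -29275 = -0.003950
Flow direction (−∇h) has components (-0.006740 E, +0.003950 N).
Azimuth = atan2(E, N) = atan2(-0.006740, +0.003950) = 300.4° ≈ 300°.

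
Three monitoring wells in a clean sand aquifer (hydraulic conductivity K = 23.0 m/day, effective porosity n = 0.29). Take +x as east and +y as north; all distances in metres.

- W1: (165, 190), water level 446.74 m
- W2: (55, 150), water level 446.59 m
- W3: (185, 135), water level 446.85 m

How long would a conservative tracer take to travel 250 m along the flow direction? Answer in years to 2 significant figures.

3.8 years

Three-point gradient (reference W1): Δ to W2 = (-110, -40, -0.15), Δ to W3 = (20, -55, +0.11).
∂h/∂x = +0.001847, ∂h/∂y = -0.001328 (det = 6850).
|∇h| = √(0.001847² + -0.001328²) = 0.002275
Seepage velocity v = K·i/n = 23.0 × 0.002275 / 0.29 = 0.1804 m/day.
t = 250 / 0.1804 = 1386 days = 3.79 years.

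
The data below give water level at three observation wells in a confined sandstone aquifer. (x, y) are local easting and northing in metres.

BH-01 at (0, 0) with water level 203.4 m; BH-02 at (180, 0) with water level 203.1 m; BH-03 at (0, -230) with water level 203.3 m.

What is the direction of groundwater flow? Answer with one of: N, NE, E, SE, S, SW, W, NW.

E

∂h/∂x = (203.1 − 203.4) / (180 − 0) = -0.001667
∂h/∂y = (203.3 − 203.4) / (-230 − 0) = +0.0004348
Flow = −∇h = (+0.001667 east, -0.0004348 north), which points east.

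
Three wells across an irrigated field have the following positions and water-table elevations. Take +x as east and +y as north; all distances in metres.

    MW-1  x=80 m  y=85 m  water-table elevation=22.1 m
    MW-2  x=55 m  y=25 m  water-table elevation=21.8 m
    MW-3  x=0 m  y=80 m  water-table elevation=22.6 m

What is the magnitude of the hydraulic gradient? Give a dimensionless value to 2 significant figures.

With h = a·x + b·y + c and MW-1 as origin, the differences give:
  (-25)·a + (-60)·b = -0.3
  (-80)·a + (-5)·b = +0.5
Eliminate b (×(-5) and ×(-60), subtract): -4675·a = 31.50 → a = ∂h/∂x = -0.006738
Back-substitute: b = ∂h/∂y = +0.007807.
|∇h| = √(-0.006738² + 0.007807²) = 0.01031

0.010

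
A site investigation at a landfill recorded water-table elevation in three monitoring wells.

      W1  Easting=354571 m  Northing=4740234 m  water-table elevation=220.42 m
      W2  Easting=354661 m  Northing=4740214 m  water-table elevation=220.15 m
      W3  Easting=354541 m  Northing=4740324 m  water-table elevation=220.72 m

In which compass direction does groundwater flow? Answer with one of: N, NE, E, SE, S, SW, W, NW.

Differences from W1: to W2 (Δx, Δy, Δh) = (90, -20, -0.27); to W3 = (-30, 90, +0.30).
Determinant of the coordinate differences = 90·90 − (-30)·(-20) = 7500.
∂h/∂x = [(-0.27)·90 − (+0.30)·(-20)] / 7500 = -0.002440
∂h/∂y = [90·(+0.30) − (-30)·(-0.27)] / 7500 = +0.002520
Flow = −∇h = (+0.002440 east, -0.002520 north), which points southeast.

SE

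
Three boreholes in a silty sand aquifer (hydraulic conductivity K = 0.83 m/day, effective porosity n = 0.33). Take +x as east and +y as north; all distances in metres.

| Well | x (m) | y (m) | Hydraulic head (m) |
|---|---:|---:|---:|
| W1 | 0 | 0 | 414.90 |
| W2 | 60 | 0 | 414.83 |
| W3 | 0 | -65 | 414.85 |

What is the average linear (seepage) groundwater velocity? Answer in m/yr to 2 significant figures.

∂h/∂x = (414.83 − 414.90) / (60 − 0) = -0.001167
∂h/∂y = (414.85 − 414.90) / (-65 − 0) = +0.0007692
|∇h| = √(-0.001167² + 0.0007692²) = 0.001398
Seepage velocity v = K·i/n = 0.83 × 0.001398 / 0.33 = 0.003516 m/day = 1.284 m/yr.

1.3 m/yr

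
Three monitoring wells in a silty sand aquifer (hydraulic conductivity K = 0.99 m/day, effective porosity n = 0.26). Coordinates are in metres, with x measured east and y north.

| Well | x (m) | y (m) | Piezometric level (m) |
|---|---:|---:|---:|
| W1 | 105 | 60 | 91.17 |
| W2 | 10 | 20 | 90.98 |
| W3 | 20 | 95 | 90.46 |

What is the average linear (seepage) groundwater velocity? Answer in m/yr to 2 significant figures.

13 m/yr

Differences from W1: to W2 (Δx, Δy, Δh) = (-95, -40, -0.19); to W3 = (-85, 35, -0.71).
Solve a·Δx + b·Δy = Δh: det = (-95)·35 − (-85)·(-40) = -6725.
∂h/∂x = [(-0.19)·35 − (-0.71)·(-40)] / -6725 = +0.005212
∂h/∂y = [(-95)·(-0.71) − (-85)·(-0.19)] / -6725 = -0.007628
|∇h| = √(0.005212² + -0.007628²) = 0.009239
Seepage velocity v = K·i/n = 0.99 × 0.009239 / 0.26 = 0.03518 m/day = 12.85 m/yr.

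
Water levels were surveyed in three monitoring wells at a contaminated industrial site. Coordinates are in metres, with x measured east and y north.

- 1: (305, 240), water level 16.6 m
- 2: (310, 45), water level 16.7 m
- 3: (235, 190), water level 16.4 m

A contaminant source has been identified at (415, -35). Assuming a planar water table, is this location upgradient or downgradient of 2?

upgradient

Taking 1 as reference: 2−1 = (5, -195, +0.1); 3−1 = (-70, -50, -0.2).
Solve a·Δx + b·Δy = Δh: det = 5·(-50) − (-70)·(-195) = -13900.
∂h/∂x = [(+0.1)·(-50) − (-0.2)·(-195)] / -13900 = +0.003165
∂h/∂y = [5·(-0.2) − (-70)·(+0.1)] / -13900 = -0.0004317
Head at (415, -35) = 16.6 + (+0.003165)·(110) + (-0.0004317)·(-275) = 17.07 m.
That is higher than the 16.7 m at 2, so the point is upgradient.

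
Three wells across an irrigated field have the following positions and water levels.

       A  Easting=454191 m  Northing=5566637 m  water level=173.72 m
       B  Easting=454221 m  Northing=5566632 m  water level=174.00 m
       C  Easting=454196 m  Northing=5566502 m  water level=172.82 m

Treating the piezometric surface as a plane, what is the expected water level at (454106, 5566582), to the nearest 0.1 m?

172.4 m

Differences from A: to B (Δx, Δy, Δh) = (30, -5, +0.28); to C = (5, -135, -0.90).
Determinant of the coordinate differences = 30·(-135) − 5·(-5) = -4025.
∂h/∂x = [(+0.28)·(-135) − (-0.90)·(-5)] / -4025 = +0.01051
∂h/∂y = [30·(-0.90) − 5·(+0.28)] / -4025 = +0.007056
h(454106, 5566582) = 173.72 + (+0.01051)·(-85) + (+0.007056)·(-55) = 173.72 -0.893 -0.388 = 172.439 m.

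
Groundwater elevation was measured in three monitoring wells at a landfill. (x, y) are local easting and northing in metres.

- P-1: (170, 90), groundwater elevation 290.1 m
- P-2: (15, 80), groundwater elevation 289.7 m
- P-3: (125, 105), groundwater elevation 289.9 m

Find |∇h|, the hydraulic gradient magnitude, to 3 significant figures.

Three-point gradient (reference P-1): Δ to P-2 = (-155, -10, -0.4), Δ to P-3 = (-45, 15, -0.2).
∂h/∂x = +0.002883, ∂h/∂y = -0.004685 (det = -2775).
|∇h| = √(0.002883² + -0.004685²) = 0.005501

0.00550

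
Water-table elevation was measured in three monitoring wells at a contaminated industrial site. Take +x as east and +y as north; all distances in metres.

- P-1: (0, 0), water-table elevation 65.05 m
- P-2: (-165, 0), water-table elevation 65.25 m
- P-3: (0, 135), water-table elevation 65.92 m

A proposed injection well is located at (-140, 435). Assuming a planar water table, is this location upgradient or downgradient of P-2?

∂h/∂x = (65.25 − 65.05) / (-165 − 0) = -0.001212
∂h/∂y = (65.92 − 65.05) / (135 − 0) = +0.006444
Head at (-140, 435) = 65.05 + (-0.001212)·(-140) + (+0.006444)·(435) = 68.02 m.
That is higher than the 65.25 m at P-2, so the point is upgradient.

upgradient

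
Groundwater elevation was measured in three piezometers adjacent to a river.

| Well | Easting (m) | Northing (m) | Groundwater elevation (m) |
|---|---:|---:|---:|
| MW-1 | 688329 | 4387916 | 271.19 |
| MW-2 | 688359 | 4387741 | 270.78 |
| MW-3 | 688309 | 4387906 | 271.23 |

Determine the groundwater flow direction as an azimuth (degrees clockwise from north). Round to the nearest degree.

Three-point gradient (reference MW-1): Δ to MW-2 = (30, -175, -0.41), Δ to MW-3 = (-20, -10, +0.04).
∂h/∂x = -0.002921, ∂h/∂y = +0.001842 (det = -3800).
Flow direction (−∇h) has components (+0.002921 E, -0.001842 N).
Azimuth = atan2(E, N) = atan2(+0.002921, -0.001842) = 122.2° ≈ 122°.

122°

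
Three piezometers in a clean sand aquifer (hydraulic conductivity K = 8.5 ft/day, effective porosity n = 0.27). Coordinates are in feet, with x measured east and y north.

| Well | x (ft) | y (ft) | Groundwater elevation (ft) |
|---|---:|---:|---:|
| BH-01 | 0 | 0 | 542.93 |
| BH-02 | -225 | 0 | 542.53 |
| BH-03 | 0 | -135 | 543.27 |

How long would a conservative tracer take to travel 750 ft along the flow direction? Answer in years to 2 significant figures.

21 years

∂h/∂x = (542.53 − 542.93) / (-225 − 0) = +0.001778
∂h/∂y = (543.27 − 542.93) / (-135 − 0) = -0.002519
|∇h| = √(0.001778² + -0.002519²) = 0.003083
Seepage velocity v = K·i/n = 8.5 × 0.003083 / 0.27 = 0.09706 ft/day.
t = 750 / 0.09706 = 7727 days = 21.2 years.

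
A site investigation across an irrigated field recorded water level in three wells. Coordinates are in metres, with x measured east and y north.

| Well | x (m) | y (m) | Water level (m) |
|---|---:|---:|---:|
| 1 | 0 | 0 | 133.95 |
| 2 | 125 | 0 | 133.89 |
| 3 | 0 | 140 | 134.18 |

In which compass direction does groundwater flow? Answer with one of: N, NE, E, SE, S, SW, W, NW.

S

∂h/∂x = (133.89 − 133.95) / (125 − 0) = -0.0004800
∂h/∂y = (134.18 − 133.95) / (140 − 0) = +0.001643
Flow = −∇h = (+0.0004800 east, -0.001643 north), which points south.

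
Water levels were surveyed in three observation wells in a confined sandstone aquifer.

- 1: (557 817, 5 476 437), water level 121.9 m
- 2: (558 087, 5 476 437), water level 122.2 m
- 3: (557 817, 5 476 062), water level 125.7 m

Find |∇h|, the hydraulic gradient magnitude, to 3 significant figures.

∂h/∂x = (122.2 − 121.9) / (558087 − 557817) = +0.001111
∂h/∂y = (125.7 − 121.9) / (5476062 − 5476437) = -0.01013
|∇h| = √(0.001111² + -0.01013²) = 0.01019

0.0102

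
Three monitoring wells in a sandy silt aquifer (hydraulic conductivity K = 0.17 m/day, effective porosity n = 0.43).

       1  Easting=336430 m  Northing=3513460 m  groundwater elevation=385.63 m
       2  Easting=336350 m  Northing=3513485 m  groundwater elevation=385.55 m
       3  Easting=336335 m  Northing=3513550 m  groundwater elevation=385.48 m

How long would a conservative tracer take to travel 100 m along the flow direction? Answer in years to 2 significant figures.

600 years

Differences from 1: to 2 (Δx, Δy, Δh) = (-80, 25, -0.08); to 3 = (-95, 90, -0.15).
Determinant of the coordinate differences = (-80)·90 − (-95)·25 = -4825.
∂h/∂x = [(-0.08)·90 − (-0.15)·25] / -4825 = +0.0007150
∂h/∂y = [(-80)·(-0.15) − (-95)·(-0.08)] / -4825 = -0.0009119
|∇h| = √(0.0007150² + -0.0009119²) = 0.001159
Seepage velocity v = K·i/n = 0.17 × 0.001159 / 0.43 = 0.0004582 m/day.
t = 100 / 0.0004582 = 2.182e+05 days = 597 years.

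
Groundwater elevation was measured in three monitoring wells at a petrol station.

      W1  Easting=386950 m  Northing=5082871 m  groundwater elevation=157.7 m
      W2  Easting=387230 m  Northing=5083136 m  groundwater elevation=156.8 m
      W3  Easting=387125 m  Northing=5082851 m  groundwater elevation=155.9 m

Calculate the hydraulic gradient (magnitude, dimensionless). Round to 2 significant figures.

Three-point gradient (reference W1): Δ to W2 = (280, 265, -0.9), Δ to W3 = (175, -20, -1.8).
∂h/∂x = -0.009524, ∂h/∂y = +0.006667 (det = -51975).
|∇h| = √(-0.009524² + 0.006667²) = 0.01163

0.012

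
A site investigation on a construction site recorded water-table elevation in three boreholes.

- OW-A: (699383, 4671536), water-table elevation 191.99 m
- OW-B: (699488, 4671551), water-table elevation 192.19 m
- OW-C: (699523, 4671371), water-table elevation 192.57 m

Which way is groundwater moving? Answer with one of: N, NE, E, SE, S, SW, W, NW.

NW

Three-point gradient (reference OW-A): Δ to OW-B = (105, 15, +0.20), Δ to OW-C = (140, -165, +0.58).
∂h/∂x = +0.002147, ∂h/∂y = -0.001694 (det = -19425).
Flow = −∇h = (-0.002147 east, +0.001694 north), which points northwest.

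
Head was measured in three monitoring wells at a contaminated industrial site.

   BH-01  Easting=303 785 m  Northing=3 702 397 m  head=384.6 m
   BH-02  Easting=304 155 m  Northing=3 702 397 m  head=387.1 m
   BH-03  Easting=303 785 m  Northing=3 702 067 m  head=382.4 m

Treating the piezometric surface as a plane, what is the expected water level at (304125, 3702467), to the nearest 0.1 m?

∂h/∂x = (387.1 − 384.6) / (304155 − 303785) = +0.006757
∂h/∂y = (382.4 − 384.6) / (3702067 − 3702397) = +0.006667
h(304125, 3702467) = 384.6 + (+0.006757)·(340) + (+0.006667)·(70) = 384.6 +2.297 +0.467 = 387.364 m.

387.4 m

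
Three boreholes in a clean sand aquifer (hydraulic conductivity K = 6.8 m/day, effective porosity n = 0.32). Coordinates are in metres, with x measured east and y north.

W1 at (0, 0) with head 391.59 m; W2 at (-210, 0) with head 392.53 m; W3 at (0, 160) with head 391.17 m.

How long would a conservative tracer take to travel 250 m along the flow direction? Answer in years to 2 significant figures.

∂h/∂x = (392.53 − 391.59) / (-210 − 0) = -0.004476
∂h/∂y = (391.17 − 391.59) / (160 − 0) = -0.002625
|∇h| = √(-0.004476² + -0.002625²) = 0.005189
Seepage velocity v = K·i/n = 6.8 × 0.005189 / 0.32 = 0.1103 m/day.
t = 250 / 0.1103 = 2267 days = 6.21 years.

6.2 years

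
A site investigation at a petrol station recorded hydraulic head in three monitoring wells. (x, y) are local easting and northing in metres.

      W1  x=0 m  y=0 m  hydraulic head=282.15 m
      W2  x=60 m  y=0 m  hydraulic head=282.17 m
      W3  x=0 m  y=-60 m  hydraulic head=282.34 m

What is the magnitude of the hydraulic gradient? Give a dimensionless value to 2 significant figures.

0.0032

∂h/∂x = (282.17 − 282.15) / (60 − 0) = +0.0003333
∂h/∂y = (282.34 − 282.15) / (-60 − 0) = -0.003167
|∇h| = √(0.0003333² + -0.003167²) = 0.003184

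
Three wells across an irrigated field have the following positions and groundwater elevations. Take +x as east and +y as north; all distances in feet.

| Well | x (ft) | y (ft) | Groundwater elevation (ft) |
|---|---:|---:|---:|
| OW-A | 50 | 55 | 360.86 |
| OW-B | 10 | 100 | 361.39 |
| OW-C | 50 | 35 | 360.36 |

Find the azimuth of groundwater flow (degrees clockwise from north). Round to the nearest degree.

211°

Three-point gradient (reference OW-A): Δ to OW-B = (-40, 45, +0.53), Δ to OW-C = (0, -20, -0.50).
∂h/∂x = +0.01488, ∂h/∂y = +0.02500 (det = 800).
Flow direction (−∇h) has components (-0.01488 E, -0.02500 N).
Azimuth = atan2(E, N) = atan2(-0.01488, -0.02500) = 210.8° ≈ 211°.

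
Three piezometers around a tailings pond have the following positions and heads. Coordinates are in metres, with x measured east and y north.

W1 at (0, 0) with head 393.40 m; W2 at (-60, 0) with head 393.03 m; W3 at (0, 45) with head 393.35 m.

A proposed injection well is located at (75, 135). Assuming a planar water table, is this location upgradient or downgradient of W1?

∂h/∂x = (393.03 − 393.40) / (-60 − 0) = +0.006167
∂h/∂y = (393.35 − 393.40) / (45 − 0) = -0.001111
Head at (75, 135) = 393.40 + (+0.006167)·(75) + (-0.001111)·(135) = 393.71 m.
That is higher than the 393.40 m at W1, so the point is upgradient.

upgradient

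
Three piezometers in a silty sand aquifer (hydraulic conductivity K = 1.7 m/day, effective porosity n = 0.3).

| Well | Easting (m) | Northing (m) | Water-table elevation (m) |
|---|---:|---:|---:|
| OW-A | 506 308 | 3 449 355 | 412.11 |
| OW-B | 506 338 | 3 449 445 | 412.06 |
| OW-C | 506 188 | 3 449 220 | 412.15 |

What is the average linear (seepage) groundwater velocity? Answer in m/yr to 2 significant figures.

1.8 m/yr

Differences from OW-A: to OW-B (Δx, Δy, Δh) = (30, 90, -0.05); to OW-C = (-120, -135, +0.04).
Determinant of the coordinate differences = 30·(-135) − (-120)·90 = 6750.
∂h/∂x = [(-0.05)·(-135) − (+0.04)·90] / 6750 = +0.0004667
∂h/∂y = [30·(+0.04) − (-120)·(-0.05)] / 6750 = -0.0007111
|∇h| = √(0.0004667² + -0.0007111²) = 0.0008506
Seepage velocity v = K·i/n = 1.7 × 0.0008506 / 0.3 = 0.00482 m/day = 1.761 m/yr.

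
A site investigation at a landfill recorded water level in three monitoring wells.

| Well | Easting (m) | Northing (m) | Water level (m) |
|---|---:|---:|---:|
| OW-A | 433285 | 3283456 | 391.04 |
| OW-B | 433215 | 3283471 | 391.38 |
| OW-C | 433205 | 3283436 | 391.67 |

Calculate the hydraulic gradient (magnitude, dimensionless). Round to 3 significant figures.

0.00902

Taking OW-A as reference: OW-B−OW-A = (-70, 15, +0.34); OW-C−OW-A = (-80, -20, +0.63).
Solve a·Δx + b·Δy = Δh: det = (-70)·(-20) − (-80)·15 = 2600.
∂h/∂x = [(+0.34)·(-20) − (+0.63)·15] / 2600 = -0.006250
∂h/∂y = [(-70)·(+0.63) − (-80)·(+0.34)] / 2600 = -0.006500
|∇h| = √(-0.006250² + -0.006500²) = 0.009017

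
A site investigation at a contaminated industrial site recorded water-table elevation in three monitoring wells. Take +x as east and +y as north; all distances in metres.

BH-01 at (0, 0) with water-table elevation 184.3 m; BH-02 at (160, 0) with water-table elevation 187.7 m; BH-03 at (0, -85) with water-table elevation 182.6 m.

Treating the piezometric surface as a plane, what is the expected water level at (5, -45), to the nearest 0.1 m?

∂h/∂x = (187.7 − 184.3) / (160 − 0) = +0.02125
∂h/∂y = (182.6 − 184.3) / (-85 − 0) = +0.02000
h(5, -45) = 184.3 + (+0.02125)·(5) + (+0.02000)·(-45) = 184.3 +0.106 -0.900 = 183.506 m.

183.5 m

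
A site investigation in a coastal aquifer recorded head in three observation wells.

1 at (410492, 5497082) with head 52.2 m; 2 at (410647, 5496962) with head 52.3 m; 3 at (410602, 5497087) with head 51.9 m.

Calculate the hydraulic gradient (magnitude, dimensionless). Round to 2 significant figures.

0.0048

With h = a·x + b·y + c and 1 as origin, the differences give:
  155·a + (-120)·b = +0.1
  110·a + 5·b = -0.3
Eliminate b (×5 and ×(-120), subtract): 13975·a = -35.50 → a = ∂h/∂x = -0.002540
Back-substitute: b = ∂h/∂y = -0.004114.
|∇h| = √(-0.002540² + -0.004114²) = 0.004835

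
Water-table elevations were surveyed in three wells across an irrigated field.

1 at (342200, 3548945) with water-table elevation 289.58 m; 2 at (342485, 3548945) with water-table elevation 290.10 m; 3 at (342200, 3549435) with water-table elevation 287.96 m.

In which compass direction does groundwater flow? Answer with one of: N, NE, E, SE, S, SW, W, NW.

NW

∂h/∂x = (290.10 − 289.58) / (342485 − 342200) = +0.001825
∂h/∂y = (287.96 − 289.58) / (3549435 − 3548945) = -0.003306
Flow = −∇h = (-0.001825 east, +0.003306 north), which points northwest.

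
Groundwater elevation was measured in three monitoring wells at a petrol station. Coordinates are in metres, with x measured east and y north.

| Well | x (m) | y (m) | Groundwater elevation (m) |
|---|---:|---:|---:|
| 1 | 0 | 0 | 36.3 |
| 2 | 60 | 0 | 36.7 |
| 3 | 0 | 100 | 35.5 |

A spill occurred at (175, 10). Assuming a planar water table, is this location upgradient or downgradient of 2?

∂h/∂x = (36.7 − 36.3) / (60 − 0) = +0.006667
∂h/∂y = (35.5 − 36.3) / (100 − 0) = -0.008000
Head at (175, 10) = 36.3 + (+0.006667)·(175) + (-0.008000)·(10) = 37.39 m.
That is higher than the 36.7 m at 2, so the point is upgradient.

upgradient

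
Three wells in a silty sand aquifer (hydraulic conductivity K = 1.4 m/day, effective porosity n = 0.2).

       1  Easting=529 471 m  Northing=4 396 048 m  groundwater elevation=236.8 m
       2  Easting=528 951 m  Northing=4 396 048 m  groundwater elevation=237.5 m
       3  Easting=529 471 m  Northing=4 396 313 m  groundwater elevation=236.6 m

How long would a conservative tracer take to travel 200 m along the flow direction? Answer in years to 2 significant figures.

51 years

∂h/∂x = (237.5 − 236.8) / (528951 − 529471) = -0.001346
∂h/∂y = (236.6 − 236.8) / (4396313 − 4396048) = -0.0007547
|∇h| = √(-0.001346² + -0.0007547²) = 0.001543
Seepage velocity v = K·i/n = 1.4 × 0.001543 / 0.2 = 0.0108 m/day.
t = 200 / 0.0108 = 1.852e+04 days = 50.7 years.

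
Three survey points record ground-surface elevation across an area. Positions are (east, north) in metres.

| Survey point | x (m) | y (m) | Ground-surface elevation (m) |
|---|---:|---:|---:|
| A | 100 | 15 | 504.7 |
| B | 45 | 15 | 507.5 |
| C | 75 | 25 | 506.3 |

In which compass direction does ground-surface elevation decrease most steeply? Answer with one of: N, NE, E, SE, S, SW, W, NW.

SE

With z = a·x + b·y + c and A as origin, the differences give:
  (-55)·a + 0·b = +2.8
  (-25)·a + 10·b = +1.6
Eliminate b (×10 and ×0, subtract): -550·a = 28.00 → a = ∂z/∂x = -0.05091
Back-substitute: b = ∂z/∂y = +0.03273.
Steepest decrease is along −∇f = (+0.05091 E, -0.03273 N) → southeast.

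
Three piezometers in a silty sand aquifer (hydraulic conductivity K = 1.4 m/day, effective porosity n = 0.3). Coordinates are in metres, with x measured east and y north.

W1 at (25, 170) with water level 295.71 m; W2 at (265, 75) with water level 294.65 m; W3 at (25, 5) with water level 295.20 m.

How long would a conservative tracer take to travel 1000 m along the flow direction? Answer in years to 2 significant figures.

Taking W1 as reference: W2−W1 = (240, -95, -1.06); W3−W1 = (0, -165, -0.51).
Determinant of the coordinate differences = 240·(-165) − 0·(-95) = -39600.
∂h/∂x = [(-1.06)·(-165) − (-0.51)·(-95)] / -39600 = -0.003193
∂h/∂y = [240·(-0.51) − 0·(-1.06)] / -39600 = +0.003091
|∇h| = √(-0.003193² + 0.003091²) = 0.004444
Seepage velocity v = K·i/n = 1.4 × 0.004444 / 0.3 = 0.02074 m/day.
t = 1000 / 0.02074 = 4.822e+04 days = 132 years.

130 years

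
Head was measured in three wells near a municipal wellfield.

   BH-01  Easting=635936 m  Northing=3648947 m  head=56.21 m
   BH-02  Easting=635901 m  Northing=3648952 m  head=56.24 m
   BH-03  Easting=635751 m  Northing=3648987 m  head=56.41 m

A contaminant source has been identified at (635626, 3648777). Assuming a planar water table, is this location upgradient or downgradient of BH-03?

With h = a·x + b·y + c and BH-01 as origin, the differences give:
  (-35)·a + 5·b = +0.03
  (-185)·a + 40·b = +0.20
Eliminate b (×40 and ×5, subtract): -475·a = 0.200 → a = ∂h/∂x = -0.0004211
Back-substitute: b = ∂h/∂y = +0.003053.
Head at (635626, 3648777) = 56.21 + (-0.0004211)·(-310) + (+0.003053)·(-170) = 55.82 m.
That is lower than the 56.41 m at BH-03, so the point is downgradient.

downgradient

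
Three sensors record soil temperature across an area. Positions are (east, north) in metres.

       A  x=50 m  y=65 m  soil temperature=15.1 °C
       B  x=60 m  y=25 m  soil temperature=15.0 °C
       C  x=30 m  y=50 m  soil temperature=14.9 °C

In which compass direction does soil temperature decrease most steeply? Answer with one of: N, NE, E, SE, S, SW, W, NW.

SW

With T = a·x + b·y + c and A as origin, the differences give:
  10·a + (-40)·b = -0.1
  (-20)·a + (-15)·b = -0.2
Eliminate b (×(-15) and ×(-40), subtract): -950·a = -6.50 → a = ∂T/∂x = +0.006842
Back-substitute: b = ∂T/∂y = +0.004211.
Steepest decrease is along −∇f = (-0.006842 E, -0.004211 N) → southwest.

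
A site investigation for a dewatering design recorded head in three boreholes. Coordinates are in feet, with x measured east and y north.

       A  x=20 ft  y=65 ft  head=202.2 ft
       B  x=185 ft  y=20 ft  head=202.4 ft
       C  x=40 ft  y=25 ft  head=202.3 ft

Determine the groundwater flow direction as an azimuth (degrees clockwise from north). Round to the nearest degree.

344°

Taking A as reference: B−A = (165, -45, +0.2); C−A = (20, -40, +0.1).
Solve a·Δx + b·Δy = Δh: det = 165·(-40) − 20·(-45) = -5700.
∂h/∂x = [(+0.2)·(-40) − (+0.1)·(-45)] / -5700 = +0.0006140
∂h/∂y = [165·(+0.1) − 20·(+0.2)] / -5700 = -0.002193
Flow direction (−∇h) has components (-0.0006140 E, +0.002193 N).
Azimuth = atan2(E, N) = atan2(-0.0006140, +0.002193) = 344.4° ≈ 344°.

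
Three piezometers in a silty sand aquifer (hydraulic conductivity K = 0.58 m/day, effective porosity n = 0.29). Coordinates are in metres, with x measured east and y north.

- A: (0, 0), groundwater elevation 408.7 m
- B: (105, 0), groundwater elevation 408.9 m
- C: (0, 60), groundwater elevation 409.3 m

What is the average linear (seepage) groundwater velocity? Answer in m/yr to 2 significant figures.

7.4 m/yr

∂h/∂x = (408.9 − 408.7) / (105 − 0) = +0.001905
∂h/∂y = (409.3 − 408.7) / (60 − 0) = +0.01000
|∇h| = √(0.001905² + 0.01000²) = 0.01018
Seepage velocity v = K·i/n = 0.58 × 0.01018 / 0.29 = 0.02036 m/day = 7.436 m/yr.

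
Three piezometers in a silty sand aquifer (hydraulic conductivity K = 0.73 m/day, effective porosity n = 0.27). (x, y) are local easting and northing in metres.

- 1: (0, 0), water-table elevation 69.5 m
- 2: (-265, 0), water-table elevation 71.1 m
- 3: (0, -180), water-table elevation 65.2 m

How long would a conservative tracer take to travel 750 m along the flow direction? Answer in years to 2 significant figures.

31 years

∂h/∂x = (71.1 − 69.5) / (-265 − 0) = -0.006038
∂h/∂y = (65.2 − 69.5) / (-180 − 0) = +0.02389
|∇h| = √(-0.006038² + 0.02389²) = 0.02464
Seepage velocity v = K·i/n = 0.73 × 0.02464 / 0.27 = 0.06662 m/day.
t = 750 / 0.06662 = 1.126e+04 days = 30.8 years.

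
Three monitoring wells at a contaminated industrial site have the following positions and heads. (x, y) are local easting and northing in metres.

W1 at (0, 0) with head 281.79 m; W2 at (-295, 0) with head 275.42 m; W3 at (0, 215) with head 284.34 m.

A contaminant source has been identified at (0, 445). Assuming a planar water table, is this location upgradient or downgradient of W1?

∂h/∂x = (275.42 − 281.79) / (-295 − 0) = +0.02159
∂h/∂y = (284.34 − 281.79) / (215 − 0) = +0.01186
Head at (0, 445) = 281.79 + (+0.02159)·(0) + (+0.01186)·(445) = 287.07 m.
That is higher than the 281.79 m at W1, so the point is upgradient.

upgradient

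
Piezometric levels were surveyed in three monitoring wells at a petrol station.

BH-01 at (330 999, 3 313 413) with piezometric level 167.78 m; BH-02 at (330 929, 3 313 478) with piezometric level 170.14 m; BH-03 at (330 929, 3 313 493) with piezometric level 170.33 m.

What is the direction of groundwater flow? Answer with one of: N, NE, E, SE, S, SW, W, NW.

SE

Taking BH-01 as reference: BH-02−BH-01 = (-70, 65, +2.36); BH-03−BH-01 = (-70, 80, +2.55).
Solve a·Δx + b·Δy = Δh: det = (-70)·80 − (-70)·65 = -1050.
∂h/∂x = [(+2.36)·80 − (+2.55)·65] / -1050 = -0.02195
∂h/∂y = [(-70)·(+2.55) − (-70)·(+2.36)] / -1050 = +0.01267
Flow = −∇h = (+0.02195 east, -0.01267 north), which points southeast.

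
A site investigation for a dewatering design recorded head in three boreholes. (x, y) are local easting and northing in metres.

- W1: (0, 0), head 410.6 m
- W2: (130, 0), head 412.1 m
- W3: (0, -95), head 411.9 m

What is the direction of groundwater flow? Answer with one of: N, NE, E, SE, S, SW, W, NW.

∂h/∂x = (412.1 − 410.6) / (130 − 0) = +0.01154
∂h/∂y = (411.9 − 410.6) / (-95 − 0) = -0.01368
Flow = −∇h = (-0.01154 east, +0.01368 north), which points northwest.

NW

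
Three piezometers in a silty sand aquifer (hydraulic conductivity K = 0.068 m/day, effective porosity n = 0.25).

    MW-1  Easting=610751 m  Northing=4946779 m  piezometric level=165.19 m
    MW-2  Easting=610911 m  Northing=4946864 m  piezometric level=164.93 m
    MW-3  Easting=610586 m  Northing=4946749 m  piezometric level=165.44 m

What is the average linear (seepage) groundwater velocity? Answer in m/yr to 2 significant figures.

0.15 m/yr

With h = a·x + b·y + c and MW-1 as origin, the differences give:
  160·a + 85·b = -0.26
  (-165)·a + (-30)·b = +0.25
Eliminate b (×(-30) and ×85, subtract): 9225·a = -13.450 → a = ∂h/∂x = -0.001458
Back-substitute: b = ∂h/∂y = -0.0003144.
|∇h| = √(-0.001458² + -0.0003144²) = 0.001492
Seepage velocity v = K·i/n = 0.068 × 0.001492 / 0.25 = 0.0004058 m/day = 0.1482 m/yr.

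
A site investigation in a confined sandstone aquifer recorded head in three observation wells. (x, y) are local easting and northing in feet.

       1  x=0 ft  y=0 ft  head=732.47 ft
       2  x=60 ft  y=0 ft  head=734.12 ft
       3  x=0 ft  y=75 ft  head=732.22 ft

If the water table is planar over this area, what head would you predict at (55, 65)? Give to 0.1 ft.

733.8 ft

∂h/∂x = (734.12 − 732.47) / (60 − 0) = +0.02750
∂h/∂y = (732.22 − 732.47) / (75 − 0) = -0.003333
h(55, 65) = 732.47 + (+0.02750)·(55) + (-0.003333)·(65) = 732.47 +1.512 -0.217 = 733.766 ft.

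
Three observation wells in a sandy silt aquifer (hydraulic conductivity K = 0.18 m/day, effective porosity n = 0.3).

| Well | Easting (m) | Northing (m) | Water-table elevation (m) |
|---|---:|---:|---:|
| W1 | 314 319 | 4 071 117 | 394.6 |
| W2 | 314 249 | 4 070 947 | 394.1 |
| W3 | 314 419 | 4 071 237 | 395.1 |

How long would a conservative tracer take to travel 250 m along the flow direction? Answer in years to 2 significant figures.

340 years

Differences from W1: to W2 (Δx, Δy, Δh) = (-70, -170, -0.5); to W3 = (100, 120, +0.5).
Solve a·Δx + b·Δy = Δh: det = (-70)·120 − 100·(-170) = 8600.
∂h/∂x = [(-0.5)·120 − (+0.5)·(-170)] / 8600 = +0.002907
∂h/∂y = [(-70)·(+0.5) − 100·(-0.5)] / 8600 = +0.001744
|∇h| = √(0.002907² + 0.001744²) = 0.00339
Seepage velocity v = K·i/n = 0.18 × 0.00339 / 0.3 = 0.002034 m/day.
t = 250 / 0.002034 = 1.229e+05 days = 336 years.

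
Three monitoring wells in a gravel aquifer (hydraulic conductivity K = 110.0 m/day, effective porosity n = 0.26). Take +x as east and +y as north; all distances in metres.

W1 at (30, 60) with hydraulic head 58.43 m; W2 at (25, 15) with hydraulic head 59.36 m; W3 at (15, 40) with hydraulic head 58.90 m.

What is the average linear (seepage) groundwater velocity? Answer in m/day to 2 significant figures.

8.7 m/day

Differences from W1: to W2 (Δx, Δy, Δh) = (-5, -45, +0.93); to W3 = (-15, -20, +0.47).
Determinant of the coordinate differences = (-5)·(-20) − (-15)·(-45) = -575.
∂h/∂x = [(+0.93)·(-20) − (+0.47)·(-45)] / -575 = -0.004435
∂h/∂y = [(-5)·(+0.47) − (-15)·(+0.93)] / -575 = -0.02017
|∇h| = √(-0.004435² + -0.02017²) = 0.02065
Seepage velocity v = K·i/n = 110.0 × 0.02065 / 0.26 = 8.737 m/day.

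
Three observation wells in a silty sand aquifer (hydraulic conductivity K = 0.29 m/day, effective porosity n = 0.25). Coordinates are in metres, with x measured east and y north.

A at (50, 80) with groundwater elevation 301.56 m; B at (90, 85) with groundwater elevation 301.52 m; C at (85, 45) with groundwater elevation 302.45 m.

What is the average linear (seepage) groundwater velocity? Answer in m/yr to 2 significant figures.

10.0 m/yr

With h = a·x + b·y + c and A as origin, the differences give:
  40·a + 5·b = -0.04
  35·a + (-35)·b = +0.89
Eliminate b (×(-35) and ×5, subtract): -1575·a = -3.050 → a = ∂h/∂x = +0.001937
Back-substitute: b = ∂h/∂y = -0.02349.
|∇h| = √(0.001937² + -0.02349²) = 0.02357
Seepage velocity v = K·i/n = 0.29 × 0.02357 / 0.25 = 0.02734 m/day = 9.986 m/yr.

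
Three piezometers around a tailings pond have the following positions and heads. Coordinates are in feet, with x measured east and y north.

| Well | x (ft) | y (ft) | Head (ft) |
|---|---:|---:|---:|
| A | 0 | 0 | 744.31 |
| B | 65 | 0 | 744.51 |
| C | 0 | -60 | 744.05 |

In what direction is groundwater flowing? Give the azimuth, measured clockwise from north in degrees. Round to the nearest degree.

∂h/∂x = (744.51 − 744.31) / (65 − 0) = +0.003077
∂h/∂y = (744.05 − 744.31) / (-60 − 0) = +0.004333
Flow direction (−∇h) has components (-0.003077 E, -0.004333 N).
Azimuth = atan2(E, N) = atan2(-0.003077, -0.004333) = 215.4° ≈ 215°.

215°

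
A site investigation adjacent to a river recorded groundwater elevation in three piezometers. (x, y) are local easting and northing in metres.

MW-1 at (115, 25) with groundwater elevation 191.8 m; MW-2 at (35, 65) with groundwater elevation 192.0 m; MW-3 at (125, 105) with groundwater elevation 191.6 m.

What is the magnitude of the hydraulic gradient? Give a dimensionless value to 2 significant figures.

Differences from MW-1: to MW-2 (Δx, Δy, Δh) = (-80, 40, +0.2); to MW-3 = (10, 80, -0.2).
Determinant of the coordinate differences = (-80)·80 − 10·40 = -6800.
∂h/∂x = [(+0.2)·80 − (-0.2)·40] / -6800 = -0.003529
∂h/∂y = [(-80)·(-0.2) − 10·(+0.2)] / -6800 = -0.002059
|∇h| = √(-0.003529² + -0.002059²) = 0.004086

0.0041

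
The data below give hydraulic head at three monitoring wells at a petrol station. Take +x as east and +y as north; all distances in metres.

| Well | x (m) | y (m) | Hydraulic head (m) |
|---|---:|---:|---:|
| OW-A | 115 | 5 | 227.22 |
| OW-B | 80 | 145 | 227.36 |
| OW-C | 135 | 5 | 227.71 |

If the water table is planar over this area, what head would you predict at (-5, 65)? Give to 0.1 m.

With h = a·x + b·y + c and OW-A as origin, the differences give:
  (-35)·a + 140·b = +0.14
  20·a + 0·b = +0.49
Eliminate b (×0 and ×140, subtract): -2800·a = -68.600 → a = ∂h/∂x = +0.02450
Back-substitute: b = ∂h/∂y = +0.007125.
h(-5, 65) = 227.22 + (+0.02450)·(-120) + (+0.007125)·(60) = 227.22 -2.940 +0.428 = 224.707 m.

224.7 m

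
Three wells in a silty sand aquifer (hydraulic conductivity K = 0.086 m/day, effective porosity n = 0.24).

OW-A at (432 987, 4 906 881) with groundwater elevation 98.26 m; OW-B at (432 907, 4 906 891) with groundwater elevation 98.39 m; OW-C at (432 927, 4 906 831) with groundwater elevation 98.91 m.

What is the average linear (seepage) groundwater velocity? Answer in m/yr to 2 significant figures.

Taking OW-A as reference: OW-B−OW-A = (-80, 10, +0.13); OW-C−OW-A = (-60, -50, +0.65).
Solve a·Δx + b·Δy = Δh: det = (-80)·(-50) − (-60)·10 = 4600.
∂h/∂x = [(+0.13)·(-50) − (+0.65)·10] / 4600 = -0.002826
∂h/∂y = [(-80)·(+0.65) − (-60)·(+0.13)] / 4600 = -0.009609
|∇h| = √(-0.002826² + -0.009609²) = 0.01002
Seepage velocity v = K·i/n = 0.086 × 0.01002 / 0.24 = 0.00359 m/day = 1.311 m/yr.

1.3 m/yr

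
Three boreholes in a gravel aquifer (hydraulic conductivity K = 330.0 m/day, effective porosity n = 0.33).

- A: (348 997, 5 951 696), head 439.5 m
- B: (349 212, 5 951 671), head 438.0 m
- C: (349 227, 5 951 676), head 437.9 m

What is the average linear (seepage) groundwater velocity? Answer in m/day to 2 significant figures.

Differences from A: to B (Δx, Δy, Δh) = (215, -25, -1.5); to C = (230, -20, -1.6).
Solve a·Δx + b·Δy = Δh: det = 215·(-20) − 230·(-25) = 1450.
∂h/∂x = [(-1.5)·(-20) − (-1.6)·(-25)] / 1450 = -0.006897
∂h/∂y = [215·(-1.6) − 230·(-1.5)] / 1450 = +0.0006897
|∇h| = √(-0.006897² + 0.0006897²) = 0.006931
Seepage velocity v = K·i/n = 330.0 × 0.006931 / 0.33 = 6.931 m/day.

6.9 m/day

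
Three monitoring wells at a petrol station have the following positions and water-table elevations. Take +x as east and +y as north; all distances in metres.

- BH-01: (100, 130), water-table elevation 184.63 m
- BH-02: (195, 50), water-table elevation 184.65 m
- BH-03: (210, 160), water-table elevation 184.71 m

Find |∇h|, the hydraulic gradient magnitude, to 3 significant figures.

0.000759

With h = a·x + b·y + c and BH-01 as origin, the differences give:
  95·a + (-80)·b = +0.02
  110·a + 30·b = +0.08
Eliminate b (×30 and ×(-80), subtract): 11650·a = 7.000 → a = ∂h/∂x = +0.0006009
Back-substitute: b = ∂h/∂y = +0.0004635.
|∇h| = √(0.0006009² + 0.0004635²) = 0.0007589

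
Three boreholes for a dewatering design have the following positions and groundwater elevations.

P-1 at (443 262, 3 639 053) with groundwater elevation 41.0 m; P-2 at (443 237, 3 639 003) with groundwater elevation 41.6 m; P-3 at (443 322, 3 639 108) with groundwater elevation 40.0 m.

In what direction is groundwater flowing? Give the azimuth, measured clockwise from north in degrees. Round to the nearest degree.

057°

Taking P-1 as reference: P-2−P-1 = (-25, -50, +0.6); P-3−P-1 = (60, 55, -1.0).
Determinant of the coordinate differences = (-25)·55 − 60·(-50) = 1625.
∂h/∂x = [(+0.6)·55 − (-1.0)·(-50)] / 1625 = -0.01046
∂h/∂y = [(-25)·(-1.0) − 60·(+0.6)] / 1625 = -0.006769
Flow direction (−∇h) has components (+0.01046 E, +0.006769 N).
Azimuth = atan2(E, N) = atan2(+0.01046, +0.006769) = 57.1° ≈ 057°.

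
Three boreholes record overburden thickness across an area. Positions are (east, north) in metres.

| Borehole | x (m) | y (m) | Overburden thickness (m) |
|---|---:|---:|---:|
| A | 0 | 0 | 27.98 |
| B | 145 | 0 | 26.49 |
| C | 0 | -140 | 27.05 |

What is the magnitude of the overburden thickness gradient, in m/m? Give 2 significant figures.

∂d/∂x = (26.49 − 27.98) / (145 − 0) = -0.01028
∂d/∂y = (27.05 − 27.98) / (-140 − 0) = +0.006643
|∇f| = √(-0.01028² + 0.006643²) = 0.01224 m/m

0.012 m/m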